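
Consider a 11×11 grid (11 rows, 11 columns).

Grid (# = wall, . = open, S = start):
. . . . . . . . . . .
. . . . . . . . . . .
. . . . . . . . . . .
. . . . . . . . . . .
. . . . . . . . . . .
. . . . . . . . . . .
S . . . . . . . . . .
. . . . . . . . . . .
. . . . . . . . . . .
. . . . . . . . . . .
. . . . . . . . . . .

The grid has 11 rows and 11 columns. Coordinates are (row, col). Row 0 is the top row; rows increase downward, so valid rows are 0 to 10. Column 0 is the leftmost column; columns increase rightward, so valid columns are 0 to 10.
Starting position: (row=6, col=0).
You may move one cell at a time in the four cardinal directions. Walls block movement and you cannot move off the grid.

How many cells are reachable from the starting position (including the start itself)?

Answer: Reachable cells: 121

Derivation:
BFS flood-fill from (row=6, col=0):
  Distance 0: (row=6, col=0)
  Distance 1: (row=5, col=0), (row=6, col=1), (row=7, col=0)
  Distance 2: (row=4, col=0), (row=5, col=1), (row=6, col=2), (row=7, col=1), (row=8, col=0)
  Distance 3: (row=3, col=0), (row=4, col=1), (row=5, col=2), (row=6, col=3), (row=7, col=2), (row=8, col=1), (row=9, col=0)
  Distance 4: (row=2, col=0), (row=3, col=1), (row=4, col=2), (row=5, col=3), (row=6, col=4), (row=7, col=3), (row=8, col=2), (row=9, col=1), (row=10, col=0)
  Distance 5: (row=1, col=0), (row=2, col=1), (row=3, col=2), (row=4, col=3), (row=5, col=4), (row=6, col=5), (row=7, col=4), (row=8, col=3), (row=9, col=2), (row=10, col=1)
  Distance 6: (row=0, col=0), (row=1, col=1), (row=2, col=2), (row=3, col=3), (row=4, col=4), (row=5, col=5), (row=6, col=6), (row=7, col=5), (row=8, col=4), (row=9, col=3), (row=10, col=2)
  Distance 7: (row=0, col=1), (row=1, col=2), (row=2, col=3), (row=3, col=4), (row=4, col=5), (row=5, col=6), (row=6, col=7), (row=7, col=6), (row=8, col=5), (row=9, col=4), (row=10, col=3)
  Distance 8: (row=0, col=2), (row=1, col=3), (row=2, col=4), (row=3, col=5), (row=4, col=6), (row=5, col=7), (row=6, col=8), (row=7, col=7), (row=8, col=6), (row=9, col=5), (row=10, col=4)
  Distance 9: (row=0, col=3), (row=1, col=4), (row=2, col=5), (row=3, col=6), (row=4, col=7), (row=5, col=8), (row=6, col=9), (row=7, col=8), (row=8, col=7), (row=9, col=6), (row=10, col=5)
  Distance 10: (row=0, col=4), (row=1, col=5), (row=2, col=6), (row=3, col=7), (row=4, col=8), (row=5, col=9), (row=6, col=10), (row=7, col=9), (row=8, col=8), (row=9, col=7), (row=10, col=6)
  Distance 11: (row=0, col=5), (row=1, col=6), (row=2, col=7), (row=3, col=8), (row=4, col=9), (row=5, col=10), (row=7, col=10), (row=8, col=9), (row=9, col=8), (row=10, col=7)
  Distance 12: (row=0, col=6), (row=1, col=7), (row=2, col=8), (row=3, col=9), (row=4, col=10), (row=8, col=10), (row=9, col=9), (row=10, col=8)
  Distance 13: (row=0, col=7), (row=1, col=8), (row=2, col=9), (row=3, col=10), (row=9, col=10), (row=10, col=9)
  Distance 14: (row=0, col=8), (row=1, col=9), (row=2, col=10), (row=10, col=10)
  Distance 15: (row=0, col=9), (row=1, col=10)
  Distance 16: (row=0, col=10)
Total reachable: 121 (grid has 121 open cells total)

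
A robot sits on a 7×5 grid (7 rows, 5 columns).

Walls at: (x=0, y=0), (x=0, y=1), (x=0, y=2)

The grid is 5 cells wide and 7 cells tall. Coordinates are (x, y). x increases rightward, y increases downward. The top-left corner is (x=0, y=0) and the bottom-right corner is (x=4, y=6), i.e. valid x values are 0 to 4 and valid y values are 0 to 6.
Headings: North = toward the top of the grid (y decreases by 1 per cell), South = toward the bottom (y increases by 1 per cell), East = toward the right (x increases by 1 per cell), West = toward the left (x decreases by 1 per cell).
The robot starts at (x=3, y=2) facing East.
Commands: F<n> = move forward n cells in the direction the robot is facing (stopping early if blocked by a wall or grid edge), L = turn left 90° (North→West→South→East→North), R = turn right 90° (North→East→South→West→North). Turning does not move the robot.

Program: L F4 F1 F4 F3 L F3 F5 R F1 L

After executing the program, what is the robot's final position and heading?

Answer: Final position: (x=1, y=0), facing West

Derivation:
Start: (x=3, y=2), facing East
  L: turn left, now facing North
  F4: move forward 2/4 (blocked), now at (x=3, y=0)
  F1: move forward 0/1 (blocked), now at (x=3, y=0)
  F4: move forward 0/4 (blocked), now at (x=3, y=0)
  F3: move forward 0/3 (blocked), now at (x=3, y=0)
  L: turn left, now facing West
  F3: move forward 2/3 (blocked), now at (x=1, y=0)
  F5: move forward 0/5 (blocked), now at (x=1, y=0)
  R: turn right, now facing North
  F1: move forward 0/1 (blocked), now at (x=1, y=0)
  L: turn left, now facing West
Final: (x=1, y=0), facing West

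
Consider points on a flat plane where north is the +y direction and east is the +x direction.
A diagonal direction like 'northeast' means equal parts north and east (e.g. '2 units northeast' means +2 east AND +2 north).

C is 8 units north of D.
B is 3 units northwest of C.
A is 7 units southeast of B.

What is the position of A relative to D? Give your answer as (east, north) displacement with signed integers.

Place D at the origin (east=0, north=0).
  C is 8 units north of D: delta (east=+0, north=+8); C at (east=0, north=8).
  B is 3 units northwest of C: delta (east=-3, north=+3); B at (east=-3, north=11).
  A is 7 units southeast of B: delta (east=+7, north=-7); A at (east=4, north=4).
Therefore A relative to D: (east=4, north=4).

Answer: A is at (east=4, north=4) relative to D.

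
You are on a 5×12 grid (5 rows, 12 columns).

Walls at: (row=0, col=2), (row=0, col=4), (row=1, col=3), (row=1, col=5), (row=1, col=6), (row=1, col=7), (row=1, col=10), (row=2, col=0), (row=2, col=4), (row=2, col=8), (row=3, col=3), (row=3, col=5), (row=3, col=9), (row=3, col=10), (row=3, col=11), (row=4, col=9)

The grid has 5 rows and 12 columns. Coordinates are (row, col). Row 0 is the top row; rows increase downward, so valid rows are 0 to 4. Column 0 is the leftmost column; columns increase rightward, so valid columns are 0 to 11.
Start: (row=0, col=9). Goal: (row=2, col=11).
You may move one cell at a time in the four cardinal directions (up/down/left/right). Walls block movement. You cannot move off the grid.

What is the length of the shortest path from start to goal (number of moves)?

BFS from (row=0, col=9) until reaching (row=2, col=11):
  Distance 0: (row=0, col=9)
  Distance 1: (row=0, col=8), (row=0, col=10), (row=1, col=9)
  Distance 2: (row=0, col=7), (row=0, col=11), (row=1, col=8), (row=2, col=9)
  Distance 3: (row=0, col=6), (row=1, col=11), (row=2, col=10)
  Distance 4: (row=0, col=5), (row=2, col=11)  <- goal reached here
One shortest path (4 moves): (row=0, col=9) -> (row=0, col=10) -> (row=0, col=11) -> (row=1, col=11) -> (row=2, col=11)

Answer: Shortest path length: 4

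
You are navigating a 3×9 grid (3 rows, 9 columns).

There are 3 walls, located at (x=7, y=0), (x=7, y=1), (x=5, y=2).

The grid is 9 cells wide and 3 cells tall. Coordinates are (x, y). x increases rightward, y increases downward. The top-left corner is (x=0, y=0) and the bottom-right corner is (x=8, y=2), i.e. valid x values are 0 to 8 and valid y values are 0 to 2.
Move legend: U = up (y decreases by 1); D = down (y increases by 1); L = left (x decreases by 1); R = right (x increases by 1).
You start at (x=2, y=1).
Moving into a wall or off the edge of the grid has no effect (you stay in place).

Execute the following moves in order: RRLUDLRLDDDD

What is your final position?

Start: (x=2, y=1)
  R (right): (x=2, y=1) -> (x=3, y=1)
  R (right): (x=3, y=1) -> (x=4, y=1)
  L (left): (x=4, y=1) -> (x=3, y=1)
  U (up): (x=3, y=1) -> (x=3, y=0)
  D (down): (x=3, y=0) -> (x=3, y=1)
  L (left): (x=3, y=1) -> (x=2, y=1)
  R (right): (x=2, y=1) -> (x=3, y=1)
  L (left): (x=3, y=1) -> (x=2, y=1)
  D (down): (x=2, y=1) -> (x=2, y=2)
  [×3]D (down): blocked, stay at (x=2, y=2)
Final: (x=2, y=2)

Answer: Final position: (x=2, y=2)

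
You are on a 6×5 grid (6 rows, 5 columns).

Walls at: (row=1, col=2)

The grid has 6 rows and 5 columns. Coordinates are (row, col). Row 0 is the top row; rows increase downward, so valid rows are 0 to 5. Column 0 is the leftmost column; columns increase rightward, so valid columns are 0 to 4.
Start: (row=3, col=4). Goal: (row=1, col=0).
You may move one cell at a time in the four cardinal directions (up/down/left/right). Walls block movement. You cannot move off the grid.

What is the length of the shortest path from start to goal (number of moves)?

Answer: Shortest path length: 6

Derivation:
BFS from (row=3, col=4) until reaching (row=1, col=0):
  Distance 0: (row=3, col=4)
  Distance 1: (row=2, col=4), (row=3, col=3), (row=4, col=4)
  Distance 2: (row=1, col=4), (row=2, col=3), (row=3, col=2), (row=4, col=3), (row=5, col=4)
  Distance 3: (row=0, col=4), (row=1, col=3), (row=2, col=2), (row=3, col=1), (row=4, col=2), (row=5, col=3)
  Distance 4: (row=0, col=3), (row=2, col=1), (row=3, col=0), (row=4, col=1), (row=5, col=2)
  Distance 5: (row=0, col=2), (row=1, col=1), (row=2, col=0), (row=4, col=0), (row=5, col=1)
  Distance 6: (row=0, col=1), (row=1, col=0), (row=5, col=0)  <- goal reached here
One shortest path (6 moves): (row=3, col=4) -> (row=3, col=3) -> (row=3, col=2) -> (row=3, col=1) -> (row=3, col=0) -> (row=2, col=0) -> (row=1, col=0)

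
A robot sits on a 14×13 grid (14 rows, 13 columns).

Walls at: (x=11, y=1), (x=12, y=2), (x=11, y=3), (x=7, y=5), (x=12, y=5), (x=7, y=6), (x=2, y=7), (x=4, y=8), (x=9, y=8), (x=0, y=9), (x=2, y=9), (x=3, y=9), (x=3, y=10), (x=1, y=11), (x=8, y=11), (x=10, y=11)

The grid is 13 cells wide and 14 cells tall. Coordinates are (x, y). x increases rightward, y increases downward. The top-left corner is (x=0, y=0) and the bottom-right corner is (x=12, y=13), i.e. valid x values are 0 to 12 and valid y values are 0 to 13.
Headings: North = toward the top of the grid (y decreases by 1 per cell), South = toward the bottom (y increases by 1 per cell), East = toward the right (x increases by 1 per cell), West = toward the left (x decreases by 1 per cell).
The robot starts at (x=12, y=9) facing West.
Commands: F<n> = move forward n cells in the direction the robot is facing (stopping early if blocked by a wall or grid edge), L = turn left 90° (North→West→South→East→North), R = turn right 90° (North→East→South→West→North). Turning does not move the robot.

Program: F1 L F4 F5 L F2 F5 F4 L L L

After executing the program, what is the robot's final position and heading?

Answer: Final position: (x=12, y=13), facing South

Derivation:
Start: (x=12, y=9), facing West
  F1: move forward 1, now at (x=11, y=9)
  L: turn left, now facing South
  F4: move forward 4, now at (x=11, y=13)
  F5: move forward 0/5 (blocked), now at (x=11, y=13)
  L: turn left, now facing East
  F2: move forward 1/2 (blocked), now at (x=12, y=13)
  F5: move forward 0/5 (blocked), now at (x=12, y=13)
  F4: move forward 0/4 (blocked), now at (x=12, y=13)
  L: turn left, now facing North
  L: turn left, now facing West
  L: turn left, now facing South
Final: (x=12, y=13), facing South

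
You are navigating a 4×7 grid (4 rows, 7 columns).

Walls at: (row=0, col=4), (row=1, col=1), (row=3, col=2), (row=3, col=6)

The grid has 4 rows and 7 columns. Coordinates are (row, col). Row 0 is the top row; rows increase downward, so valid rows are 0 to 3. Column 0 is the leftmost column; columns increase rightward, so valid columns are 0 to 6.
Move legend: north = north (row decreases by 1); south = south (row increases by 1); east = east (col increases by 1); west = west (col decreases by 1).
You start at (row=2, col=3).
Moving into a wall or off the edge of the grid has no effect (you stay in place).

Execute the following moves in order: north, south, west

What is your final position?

Start: (row=2, col=3)
  north (north): (row=2, col=3) -> (row=1, col=3)
  south (south): (row=1, col=3) -> (row=2, col=3)
  west (west): (row=2, col=3) -> (row=2, col=2)
Final: (row=2, col=2)

Answer: Final position: (row=2, col=2)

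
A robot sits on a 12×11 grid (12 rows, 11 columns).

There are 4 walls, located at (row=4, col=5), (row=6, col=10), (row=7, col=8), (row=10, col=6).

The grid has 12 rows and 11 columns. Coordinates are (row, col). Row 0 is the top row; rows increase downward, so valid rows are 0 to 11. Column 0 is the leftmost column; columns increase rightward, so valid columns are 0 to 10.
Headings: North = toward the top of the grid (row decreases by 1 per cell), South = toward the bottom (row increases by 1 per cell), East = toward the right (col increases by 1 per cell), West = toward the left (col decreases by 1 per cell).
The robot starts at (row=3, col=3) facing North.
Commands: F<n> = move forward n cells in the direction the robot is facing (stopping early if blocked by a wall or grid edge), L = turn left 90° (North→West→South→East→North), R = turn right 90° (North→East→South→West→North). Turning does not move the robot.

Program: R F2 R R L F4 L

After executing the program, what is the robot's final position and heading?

Answer: Final position: (row=3, col=5), facing East

Derivation:
Start: (row=3, col=3), facing North
  R: turn right, now facing East
  F2: move forward 2, now at (row=3, col=5)
  R: turn right, now facing South
  R: turn right, now facing West
  L: turn left, now facing South
  F4: move forward 0/4 (blocked), now at (row=3, col=5)
  L: turn left, now facing East
Final: (row=3, col=5), facing East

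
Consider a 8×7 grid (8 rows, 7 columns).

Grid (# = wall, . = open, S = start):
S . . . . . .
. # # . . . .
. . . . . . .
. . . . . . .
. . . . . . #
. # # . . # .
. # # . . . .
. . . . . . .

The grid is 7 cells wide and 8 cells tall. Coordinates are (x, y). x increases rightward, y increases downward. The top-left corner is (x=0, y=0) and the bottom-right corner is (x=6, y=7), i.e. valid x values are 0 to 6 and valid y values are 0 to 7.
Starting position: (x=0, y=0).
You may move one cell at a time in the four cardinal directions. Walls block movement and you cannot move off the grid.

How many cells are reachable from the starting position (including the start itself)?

Answer: Reachable cells: 48

Derivation:
BFS flood-fill from (x=0, y=0):
  Distance 0: (x=0, y=0)
  Distance 1: (x=1, y=0), (x=0, y=1)
  Distance 2: (x=2, y=0), (x=0, y=2)
  Distance 3: (x=3, y=0), (x=1, y=2), (x=0, y=3)
  Distance 4: (x=4, y=0), (x=3, y=1), (x=2, y=2), (x=1, y=3), (x=0, y=4)
  Distance 5: (x=5, y=0), (x=4, y=1), (x=3, y=2), (x=2, y=3), (x=1, y=4), (x=0, y=5)
  Distance 6: (x=6, y=0), (x=5, y=1), (x=4, y=2), (x=3, y=3), (x=2, y=4), (x=0, y=6)
  Distance 7: (x=6, y=1), (x=5, y=2), (x=4, y=3), (x=3, y=4), (x=0, y=7)
  Distance 8: (x=6, y=2), (x=5, y=3), (x=4, y=4), (x=3, y=5), (x=1, y=7)
  Distance 9: (x=6, y=3), (x=5, y=4), (x=4, y=5), (x=3, y=6), (x=2, y=7)
  Distance 10: (x=4, y=6), (x=3, y=7)
  Distance 11: (x=5, y=6), (x=4, y=7)
  Distance 12: (x=6, y=6), (x=5, y=7)
  Distance 13: (x=6, y=5), (x=6, y=7)
Total reachable: 48 (grid has 48 open cells total)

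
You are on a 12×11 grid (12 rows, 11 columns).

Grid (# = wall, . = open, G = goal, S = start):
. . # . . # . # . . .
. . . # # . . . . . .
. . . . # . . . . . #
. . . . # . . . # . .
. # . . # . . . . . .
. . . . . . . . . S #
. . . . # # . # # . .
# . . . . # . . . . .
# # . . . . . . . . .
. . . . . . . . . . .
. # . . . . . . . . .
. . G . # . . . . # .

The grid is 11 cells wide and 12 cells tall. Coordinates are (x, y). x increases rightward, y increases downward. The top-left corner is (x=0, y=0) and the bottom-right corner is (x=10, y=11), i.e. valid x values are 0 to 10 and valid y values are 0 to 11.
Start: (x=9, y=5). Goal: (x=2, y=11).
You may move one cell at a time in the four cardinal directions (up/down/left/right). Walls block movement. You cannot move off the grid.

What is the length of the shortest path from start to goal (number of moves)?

BFS from (x=9, y=5) until reaching (x=2, y=11):
  Distance 0: (x=9, y=5)
  Distance 1: (x=9, y=4), (x=8, y=5), (x=9, y=6)
  Distance 2: (x=9, y=3), (x=8, y=4), (x=10, y=4), (x=7, y=5), (x=10, y=6), (x=9, y=7)
  Distance 3: (x=9, y=2), (x=10, y=3), (x=7, y=4), (x=6, y=5), (x=8, y=7), (x=10, y=7), (x=9, y=8)
  Distance 4: (x=9, y=1), (x=8, y=2), (x=7, y=3), (x=6, y=4), (x=5, y=5), (x=6, y=6), (x=7, y=7), (x=8, y=8), (x=10, y=8), (x=9, y=9)
  Distance 5: (x=9, y=0), (x=8, y=1), (x=10, y=1), (x=7, y=2), (x=6, y=3), (x=5, y=4), (x=4, y=5), (x=6, y=7), (x=7, y=8), (x=8, y=9), (x=10, y=9), (x=9, y=10)
  Distance 6: (x=8, y=0), (x=10, y=0), (x=7, y=1), (x=6, y=2), (x=5, y=3), (x=3, y=5), (x=6, y=8), (x=7, y=9), (x=8, y=10), (x=10, y=10)
  Distance 7: (x=6, y=1), (x=5, y=2), (x=3, y=4), (x=2, y=5), (x=3, y=6), (x=5, y=8), (x=6, y=9), (x=7, y=10), (x=8, y=11), (x=10, y=11)
  Distance 8: (x=6, y=0), (x=5, y=1), (x=3, y=3), (x=2, y=4), (x=1, y=5), (x=2, y=6), (x=3, y=7), (x=4, y=8), (x=5, y=9), (x=6, y=10), (x=7, y=11)
  Distance 9: (x=3, y=2), (x=2, y=3), (x=0, y=5), (x=1, y=6), (x=2, y=7), (x=4, y=7), (x=3, y=8), (x=4, y=9), (x=5, y=10), (x=6, y=11)
  Distance 10: (x=2, y=2), (x=1, y=3), (x=0, y=4), (x=0, y=6), (x=1, y=7), (x=2, y=8), (x=3, y=9), (x=4, y=10), (x=5, y=11)
  Distance 11: (x=2, y=1), (x=1, y=2), (x=0, y=3), (x=2, y=9), (x=3, y=10)
  Distance 12: (x=1, y=1), (x=0, y=2), (x=1, y=9), (x=2, y=10), (x=3, y=11)
  Distance 13: (x=1, y=0), (x=0, y=1), (x=0, y=9), (x=2, y=11)  <- goal reached here
One shortest path (13 moves): (x=9, y=5) -> (x=8, y=5) -> (x=7, y=5) -> (x=6, y=5) -> (x=5, y=5) -> (x=4, y=5) -> (x=3, y=5) -> (x=2, y=5) -> (x=2, y=6) -> (x=2, y=7) -> (x=2, y=8) -> (x=2, y=9) -> (x=2, y=10) -> (x=2, y=11)

Answer: Shortest path length: 13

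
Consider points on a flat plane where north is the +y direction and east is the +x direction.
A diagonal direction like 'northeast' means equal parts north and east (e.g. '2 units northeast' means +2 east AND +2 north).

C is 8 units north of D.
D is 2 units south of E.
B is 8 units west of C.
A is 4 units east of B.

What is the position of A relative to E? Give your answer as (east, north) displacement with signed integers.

Answer: A is at (east=-4, north=6) relative to E.

Derivation:
Place E at the origin (east=0, north=0).
  D is 2 units south of E: delta (east=+0, north=-2); D at (east=0, north=-2).
  C is 8 units north of D: delta (east=+0, north=+8); C at (east=0, north=6).
  B is 8 units west of C: delta (east=-8, north=+0); B at (east=-8, north=6).
  A is 4 units east of B: delta (east=+4, north=+0); A at (east=-4, north=6).
Therefore A relative to E: (east=-4, north=6).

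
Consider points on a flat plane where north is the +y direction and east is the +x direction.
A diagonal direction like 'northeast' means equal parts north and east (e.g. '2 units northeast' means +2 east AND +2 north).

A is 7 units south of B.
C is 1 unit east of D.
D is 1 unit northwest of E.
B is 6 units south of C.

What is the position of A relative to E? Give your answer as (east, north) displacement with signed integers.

Answer: A is at (east=0, north=-12) relative to E.

Derivation:
Place E at the origin (east=0, north=0).
  D is 1 unit northwest of E: delta (east=-1, north=+1); D at (east=-1, north=1).
  C is 1 unit east of D: delta (east=+1, north=+0); C at (east=0, north=1).
  B is 6 units south of C: delta (east=+0, north=-6); B at (east=0, north=-5).
  A is 7 units south of B: delta (east=+0, north=-7); A at (east=0, north=-12).
Therefore A relative to E: (east=0, north=-12).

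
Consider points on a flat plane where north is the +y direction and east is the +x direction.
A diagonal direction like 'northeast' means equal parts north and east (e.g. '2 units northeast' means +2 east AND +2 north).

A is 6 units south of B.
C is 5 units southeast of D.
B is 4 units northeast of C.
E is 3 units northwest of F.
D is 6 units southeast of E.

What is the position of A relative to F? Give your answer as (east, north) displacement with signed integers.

Place F at the origin (east=0, north=0).
  E is 3 units northwest of F: delta (east=-3, north=+3); E at (east=-3, north=3).
  D is 6 units southeast of E: delta (east=+6, north=-6); D at (east=3, north=-3).
  C is 5 units southeast of D: delta (east=+5, north=-5); C at (east=8, north=-8).
  B is 4 units northeast of C: delta (east=+4, north=+4); B at (east=12, north=-4).
  A is 6 units south of B: delta (east=+0, north=-6); A at (east=12, north=-10).
Therefore A relative to F: (east=12, north=-10).

Answer: A is at (east=12, north=-10) relative to F.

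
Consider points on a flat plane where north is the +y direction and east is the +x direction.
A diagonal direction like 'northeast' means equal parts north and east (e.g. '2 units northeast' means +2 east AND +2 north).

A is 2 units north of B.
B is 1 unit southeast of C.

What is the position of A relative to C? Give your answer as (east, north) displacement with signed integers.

Place C at the origin (east=0, north=0).
  B is 1 unit southeast of C: delta (east=+1, north=-1); B at (east=1, north=-1).
  A is 2 units north of B: delta (east=+0, north=+2); A at (east=1, north=1).
Therefore A relative to C: (east=1, north=1).

Answer: A is at (east=1, north=1) relative to C.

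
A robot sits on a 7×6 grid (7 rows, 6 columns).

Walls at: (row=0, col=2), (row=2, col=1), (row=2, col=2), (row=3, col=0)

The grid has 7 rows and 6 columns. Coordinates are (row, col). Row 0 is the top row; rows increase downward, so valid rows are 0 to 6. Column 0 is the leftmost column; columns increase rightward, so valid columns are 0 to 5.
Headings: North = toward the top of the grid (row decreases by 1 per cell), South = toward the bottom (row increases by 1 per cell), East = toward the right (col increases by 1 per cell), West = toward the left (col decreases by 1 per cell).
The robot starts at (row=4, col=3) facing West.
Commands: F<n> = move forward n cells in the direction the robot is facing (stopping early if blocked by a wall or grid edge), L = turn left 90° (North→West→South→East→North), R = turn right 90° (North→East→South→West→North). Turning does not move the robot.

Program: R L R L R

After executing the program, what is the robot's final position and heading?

Answer: Final position: (row=4, col=3), facing North

Derivation:
Start: (row=4, col=3), facing West
  R: turn right, now facing North
  L: turn left, now facing West
  R: turn right, now facing North
  L: turn left, now facing West
  R: turn right, now facing North
Final: (row=4, col=3), facing North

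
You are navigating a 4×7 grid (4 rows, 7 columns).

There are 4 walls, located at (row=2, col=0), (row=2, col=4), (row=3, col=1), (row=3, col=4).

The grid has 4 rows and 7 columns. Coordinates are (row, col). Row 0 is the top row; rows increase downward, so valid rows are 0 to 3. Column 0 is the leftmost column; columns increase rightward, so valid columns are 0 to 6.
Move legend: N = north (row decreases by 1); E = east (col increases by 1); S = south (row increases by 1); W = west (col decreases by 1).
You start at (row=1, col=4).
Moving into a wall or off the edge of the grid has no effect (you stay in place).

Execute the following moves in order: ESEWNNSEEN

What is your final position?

Answer: Final position: (row=0, col=6)

Derivation:
Start: (row=1, col=4)
  E (east): (row=1, col=4) -> (row=1, col=5)
  S (south): (row=1, col=5) -> (row=2, col=5)
  E (east): (row=2, col=5) -> (row=2, col=6)
  W (west): (row=2, col=6) -> (row=2, col=5)
  N (north): (row=2, col=5) -> (row=1, col=5)
  N (north): (row=1, col=5) -> (row=0, col=5)
  S (south): (row=0, col=5) -> (row=1, col=5)
  E (east): (row=1, col=5) -> (row=1, col=6)
  E (east): blocked, stay at (row=1, col=6)
  N (north): (row=1, col=6) -> (row=0, col=6)
Final: (row=0, col=6)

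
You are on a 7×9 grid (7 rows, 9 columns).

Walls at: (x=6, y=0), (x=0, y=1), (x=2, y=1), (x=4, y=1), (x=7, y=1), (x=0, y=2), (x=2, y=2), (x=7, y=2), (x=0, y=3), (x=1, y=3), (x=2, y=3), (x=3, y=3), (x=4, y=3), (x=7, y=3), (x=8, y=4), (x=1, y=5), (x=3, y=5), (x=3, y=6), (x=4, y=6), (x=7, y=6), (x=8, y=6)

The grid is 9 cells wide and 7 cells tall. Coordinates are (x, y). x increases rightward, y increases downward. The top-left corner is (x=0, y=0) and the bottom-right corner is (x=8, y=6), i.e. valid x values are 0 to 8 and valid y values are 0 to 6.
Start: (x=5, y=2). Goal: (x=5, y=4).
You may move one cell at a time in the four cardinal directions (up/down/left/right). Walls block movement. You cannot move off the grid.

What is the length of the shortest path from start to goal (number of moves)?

Answer: Shortest path length: 2

Derivation:
BFS from (x=5, y=2) until reaching (x=5, y=4):
  Distance 0: (x=5, y=2)
  Distance 1: (x=5, y=1), (x=4, y=2), (x=6, y=2), (x=5, y=3)
  Distance 2: (x=5, y=0), (x=6, y=1), (x=3, y=2), (x=6, y=3), (x=5, y=4)  <- goal reached here
One shortest path (2 moves): (x=5, y=2) -> (x=5, y=3) -> (x=5, y=4)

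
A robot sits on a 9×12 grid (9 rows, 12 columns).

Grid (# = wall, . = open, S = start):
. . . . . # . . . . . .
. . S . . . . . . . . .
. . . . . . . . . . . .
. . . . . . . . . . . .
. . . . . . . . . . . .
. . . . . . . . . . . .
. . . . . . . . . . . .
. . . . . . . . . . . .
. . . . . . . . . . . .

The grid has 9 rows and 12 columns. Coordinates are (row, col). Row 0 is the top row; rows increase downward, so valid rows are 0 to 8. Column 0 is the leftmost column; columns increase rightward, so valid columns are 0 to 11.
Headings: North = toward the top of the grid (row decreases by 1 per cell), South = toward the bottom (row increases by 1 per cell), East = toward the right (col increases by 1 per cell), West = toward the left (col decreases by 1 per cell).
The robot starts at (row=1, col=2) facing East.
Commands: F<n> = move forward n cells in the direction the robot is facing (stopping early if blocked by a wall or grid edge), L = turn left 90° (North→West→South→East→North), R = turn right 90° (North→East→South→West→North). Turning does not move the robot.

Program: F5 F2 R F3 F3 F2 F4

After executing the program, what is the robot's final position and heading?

Start: (row=1, col=2), facing East
  F5: move forward 5, now at (row=1, col=7)
  F2: move forward 2, now at (row=1, col=9)
  R: turn right, now facing South
  F3: move forward 3, now at (row=4, col=9)
  F3: move forward 3, now at (row=7, col=9)
  F2: move forward 1/2 (blocked), now at (row=8, col=9)
  F4: move forward 0/4 (blocked), now at (row=8, col=9)
Final: (row=8, col=9), facing South

Answer: Final position: (row=8, col=9), facing South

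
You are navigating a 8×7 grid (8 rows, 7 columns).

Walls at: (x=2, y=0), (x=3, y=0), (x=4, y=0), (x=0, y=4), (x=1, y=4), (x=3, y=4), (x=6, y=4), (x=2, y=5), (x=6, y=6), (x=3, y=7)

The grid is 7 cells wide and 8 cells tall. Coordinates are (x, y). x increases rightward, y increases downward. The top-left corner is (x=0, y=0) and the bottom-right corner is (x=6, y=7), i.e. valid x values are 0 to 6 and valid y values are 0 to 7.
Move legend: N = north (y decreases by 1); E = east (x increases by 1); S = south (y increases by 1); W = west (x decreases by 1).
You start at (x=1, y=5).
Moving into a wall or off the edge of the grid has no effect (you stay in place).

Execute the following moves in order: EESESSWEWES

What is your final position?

Start: (x=1, y=5)
  E (east): blocked, stay at (x=1, y=5)
  E (east): blocked, stay at (x=1, y=5)
  S (south): (x=1, y=5) -> (x=1, y=6)
  E (east): (x=1, y=6) -> (x=2, y=6)
  S (south): (x=2, y=6) -> (x=2, y=7)
  S (south): blocked, stay at (x=2, y=7)
  W (west): (x=2, y=7) -> (x=1, y=7)
  E (east): (x=1, y=7) -> (x=2, y=7)
  W (west): (x=2, y=7) -> (x=1, y=7)
  E (east): (x=1, y=7) -> (x=2, y=7)
  S (south): blocked, stay at (x=2, y=7)
Final: (x=2, y=7)

Answer: Final position: (x=2, y=7)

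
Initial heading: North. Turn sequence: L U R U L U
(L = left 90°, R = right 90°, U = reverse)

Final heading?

Answer: Final heading: East

Derivation:
Start: North
  L (left (90° counter-clockwise)) -> West
  U (U-turn (180°)) -> East
  R (right (90° clockwise)) -> South
  U (U-turn (180°)) -> North
  L (left (90° counter-clockwise)) -> West
  U (U-turn (180°)) -> East
Final: East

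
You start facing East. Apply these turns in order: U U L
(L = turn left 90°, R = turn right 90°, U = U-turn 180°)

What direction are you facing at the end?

Start: East
  U (U-turn (180°)) -> West
  U (U-turn (180°)) -> East
  L (left (90° counter-clockwise)) -> North
Final: North

Answer: Final heading: North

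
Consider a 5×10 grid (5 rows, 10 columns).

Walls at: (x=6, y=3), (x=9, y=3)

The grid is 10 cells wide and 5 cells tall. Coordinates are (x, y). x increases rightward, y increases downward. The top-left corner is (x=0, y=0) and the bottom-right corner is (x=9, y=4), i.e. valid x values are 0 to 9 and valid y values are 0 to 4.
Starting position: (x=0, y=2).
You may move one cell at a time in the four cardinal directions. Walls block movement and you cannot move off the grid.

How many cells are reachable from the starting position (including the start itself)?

Answer: Reachable cells: 48

Derivation:
BFS flood-fill from (x=0, y=2):
  Distance 0: (x=0, y=2)
  Distance 1: (x=0, y=1), (x=1, y=2), (x=0, y=3)
  Distance 2: (x=0, y=0), (x=1, y=1), (x=2, y=2), (x=1, y=3), (x=0, y=4)
  Distance 3: (x=1, y=0), (x=2, y=1), (x=3, y=2), (x=2, y=3), (x=1, y=4)
  Distance 4: (x=2, y=0), (x=3, y=1), (x=4, y=2), (x=3, y=3), (x=2, y=4)
  Distance 5: (x=3, y=0), (x=4, y=1), (x=5, y=2), (x=4, y=3), (x=3, y=4)
  Distance 6: (x=4, y=0), (x=5, y=1), (x=6, y=2), (x=5, y=3), (x=4, y=4)
  Distance 7: (x=5, y=0), (x=6, y=1), (x=7, y=2), (x=5, y=4)
  Distance 8: (x=6, y=0), (x=7, y=1), (x=8, y=2), (x=7, y=3), (x=6, y=4)
  Distance 9: (x=7, y=0), (x=8, y=1), (x=9, y=2), (x=8, y=3), (x=7, y=4)
  Distance 10: (x=8, y=0), (x=9, y=1), (x=8, y=4)
  Distance 11: (x=9, y=0), (x=9, y=4)
Total reachable: 48 (grid has 48 open cells total)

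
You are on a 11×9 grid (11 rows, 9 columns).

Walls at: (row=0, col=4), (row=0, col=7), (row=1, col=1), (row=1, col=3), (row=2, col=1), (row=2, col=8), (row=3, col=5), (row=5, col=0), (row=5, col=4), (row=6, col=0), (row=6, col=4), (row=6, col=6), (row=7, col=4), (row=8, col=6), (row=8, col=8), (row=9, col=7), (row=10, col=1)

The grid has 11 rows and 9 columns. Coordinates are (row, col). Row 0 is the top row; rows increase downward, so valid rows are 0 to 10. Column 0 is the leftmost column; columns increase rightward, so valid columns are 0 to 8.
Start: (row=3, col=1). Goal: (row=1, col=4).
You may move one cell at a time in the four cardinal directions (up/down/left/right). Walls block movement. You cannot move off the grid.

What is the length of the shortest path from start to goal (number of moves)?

Answer: Shortest path length: 5

Derivation:
BFS from (row=3, col=1) until reaching (row=1, col=4):
  Distance 0: (row=3, col=1)
  Distance 1: (row=3, col=0), (row=3, col=2), (row=4, col=1)
  Distance 2: (row=2, col=0), (row=2, col=2), (row=3, col=3), (row=4, col=0), (row=4, col=2), (row=5, col=1)
  Distance 3: (row=1, col=0), (row=1, col=2), (row=2, col=3), (row=3, col=4), (row=4, col=3), (row=5, col=2), (row=6, col=1)
  Distance 4: (row=0, col=0), (row=0, col=2), (row=2, col=4), (row=4, col=4), (row=5, col=3), (row=6, col=2), (row=7, col=1)
  Distance 5: (row=0, col=1), (row=0, col=3), (row=1, col=4), (row=2, col=5), (row=4, col=5), (row=6, col=3), (row=7, col=0), (row=7, col=2), (row=8, col=1)  <- goal reached here
One shortest path (5 moves): (row=3, col=1) -> (row=3, col=2) -> (row=3, col=3) -> (row=3, col=4) -> (row=2, col=4) -> (row=1, col=4)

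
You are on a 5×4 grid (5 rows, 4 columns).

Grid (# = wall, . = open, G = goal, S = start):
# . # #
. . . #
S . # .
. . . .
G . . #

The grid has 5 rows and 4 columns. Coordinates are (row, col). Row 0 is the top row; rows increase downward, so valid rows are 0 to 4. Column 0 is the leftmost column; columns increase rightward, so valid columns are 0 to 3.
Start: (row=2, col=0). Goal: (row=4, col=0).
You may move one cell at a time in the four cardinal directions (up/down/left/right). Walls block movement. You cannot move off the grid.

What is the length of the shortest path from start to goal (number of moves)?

Answer: Shortest path length: 2

Derivation:
BFS from (row=2, col=0) until reaching (row=4, col=0):
  Distance 0: (row=2, col=0)
  Distance 1: (row=1, col=0), (row=2, col=1), (row=3, col=0)
  Distance 2: (row=1, col=1), (row=3, col=1), (row=4, col=0)  <- goal reached here
One shortest path (2 moves): (row=2, col=0) -> (row=3, col=0) -> (row=4, col=0)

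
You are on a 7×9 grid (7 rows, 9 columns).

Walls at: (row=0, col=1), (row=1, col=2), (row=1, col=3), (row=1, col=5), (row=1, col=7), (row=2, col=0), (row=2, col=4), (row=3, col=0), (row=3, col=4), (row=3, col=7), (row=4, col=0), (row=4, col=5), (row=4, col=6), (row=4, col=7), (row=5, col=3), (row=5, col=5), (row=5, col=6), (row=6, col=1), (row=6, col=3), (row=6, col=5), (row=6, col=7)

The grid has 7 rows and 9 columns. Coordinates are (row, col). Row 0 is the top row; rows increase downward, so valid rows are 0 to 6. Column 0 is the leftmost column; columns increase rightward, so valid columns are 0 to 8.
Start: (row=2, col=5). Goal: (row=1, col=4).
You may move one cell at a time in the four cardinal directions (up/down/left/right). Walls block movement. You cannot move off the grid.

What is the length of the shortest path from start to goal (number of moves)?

BFS from (row=2, col=5) until reaching (row=1, col=4):
  Distance 0: (row=2, col=5)
  Distance 1: (row=2, col=6), (row=3, col=5)
  Distance 2: (row=1, col=6), (row=2, col=7), (row=3, col=6)
  Distance 3: (row=0, col=6), (row=2, col=8)
  Distance 4: (row=0, col=5), (row=0, col=7), (row=1, col=8), (row=3, col=8)
  Distance 5: (row=0, col=4), (row=0, col=8), (row=4, col=8)
  Distance 6: (row=0, col=3), (row=1, col=4), (row=5, col=8)  <- goal reached here
One shortest path (6 moves): (row=2, col=5) -> (row=2, col=6) -> (row=1, col=6) -> (row=0, col=6) -> (row=0, col=5) -> (row=0, col=4) -> (row=1, col=4)

Answer: Shortest path length: 6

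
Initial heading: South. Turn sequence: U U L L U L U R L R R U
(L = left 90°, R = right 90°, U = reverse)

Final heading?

Start: South
  U (U-turn (180°)) -> North
  U (U-turn (180°)) -> South
  L (left (90° counter-clockwise)) -> East
  L (left (90° counter-clockwise)) -> North
  U (U-turn (180°)) -> South
  L (left (90° counter-clockwise)) -> East
  U (U-turn (180°)) -> West
  R (right (90° clockwise)) -> North
  L (left (90° counter-clockwise)) -> West
  R (right (90° clockwise)) -> North
  R (right (90° clockwise)) -> East
  U (U-turn (180°)) -> West
Final: West

Answer: Final heading: West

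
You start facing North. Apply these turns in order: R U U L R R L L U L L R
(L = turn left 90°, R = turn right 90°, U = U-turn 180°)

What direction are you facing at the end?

Start: North
  R (right (90° clockwise)) -> East
  U (U-turn (180°)) -> West
  U (U-turn (180°)) -> East
  L (left (90° counter-clockwise)) -> North
  R (right (90° clockwise)) -> East
  R (right (90° clockwise)) -> South
  L (left (90° counter-clockwise)) -> East
  L (left (90° counter-clockwise)) -> North
  U (U-turn (180°)) -> South
  L (left (90° counter-clockwise)) -> East
  L (left (90° counter-clockwise)) -> North
  R (right (90° clockwise)) -> East
Final: East

Answer: Final heading: East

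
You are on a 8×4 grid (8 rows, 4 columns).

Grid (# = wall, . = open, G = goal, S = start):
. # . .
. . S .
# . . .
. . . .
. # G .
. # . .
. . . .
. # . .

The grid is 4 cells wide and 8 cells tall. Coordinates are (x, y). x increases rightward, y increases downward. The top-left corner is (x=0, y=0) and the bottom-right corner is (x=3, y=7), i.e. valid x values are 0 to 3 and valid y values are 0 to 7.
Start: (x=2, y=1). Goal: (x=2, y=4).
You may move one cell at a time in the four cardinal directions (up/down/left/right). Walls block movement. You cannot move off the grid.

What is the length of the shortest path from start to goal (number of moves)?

Answer: Shortest path length: 3

Derivation:
BFS from (x=2, y=1) until reaching (x=2, y=4):
  Distance 0: (x=2, y=1)
  Distance 1: (x=2, y=0), (x=1, y=1), (x=3, y=1), (x=2, y=2)
  Distance 2: (x=3, y=0), (x=0, y=1), (x=1, y=2), (x=3, y=2), (x=2, y=3)
  Distance 3: (x=0, y=0), (x=1, y=3), (x=3, y=3), (x=2, y=4)  <- goal reached here
One shortest path (3 moves): (x=2, y=1) -> (x=2, y=2) -> (x=2, y=3) -> (x=2, y=4)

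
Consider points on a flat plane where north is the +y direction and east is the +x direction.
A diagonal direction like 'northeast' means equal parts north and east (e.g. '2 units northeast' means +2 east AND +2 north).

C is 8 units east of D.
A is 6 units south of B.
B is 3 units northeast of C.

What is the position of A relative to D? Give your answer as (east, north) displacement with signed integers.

Answer: A is at (east=11, north=-3) relative to D.

Derivation:
Place D at the origin (east=0, north=0).
  C is 8 units east of D: delta (east=+8, north=+0); C at (east=8, north=0).
  B is 3 units northeast of C: delta (east=+3, north=+3); B at (east=11, north=3).
  A is 6 units south of B: delta (east=+0, north=-6); A at (east=11, north=-3).
Therefore A relative to D: (east=11, north=-3).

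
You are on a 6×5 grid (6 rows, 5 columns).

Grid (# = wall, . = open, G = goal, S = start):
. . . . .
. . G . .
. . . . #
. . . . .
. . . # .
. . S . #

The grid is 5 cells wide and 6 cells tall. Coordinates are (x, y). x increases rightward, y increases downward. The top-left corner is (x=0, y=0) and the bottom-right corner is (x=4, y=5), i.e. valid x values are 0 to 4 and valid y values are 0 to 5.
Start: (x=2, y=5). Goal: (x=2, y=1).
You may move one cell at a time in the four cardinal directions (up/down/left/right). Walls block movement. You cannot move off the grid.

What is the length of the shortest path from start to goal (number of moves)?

Answer: Shortest path length: 4

Derivation:
BFS from (x=2, y=5) until reaching (x=2, y=1):
  Distance 0: (x=2, y=5)
  Distance 1: (x=2, y=4), (x=1, y=5), (x=3, y=5)
  Distance 2: (x=2, y=3), (x=1, y=4), (x=0, y=5)
  Distance 3: (x=2, y=2), (x=1, y=3), (x=3, y=3), (x=0, y=4)
  Distance 4: (x=2, y=1), (x=1, y=2), (x=3, y=2), (x=0, y=3), (x=4, y=3)  <- goal reached here
One shortest path (4 moves): (x=2, y=5) -> (x=2, y=4) -> (x=2, y=3) -> (x=2, y=2) -> (x=2, y=1)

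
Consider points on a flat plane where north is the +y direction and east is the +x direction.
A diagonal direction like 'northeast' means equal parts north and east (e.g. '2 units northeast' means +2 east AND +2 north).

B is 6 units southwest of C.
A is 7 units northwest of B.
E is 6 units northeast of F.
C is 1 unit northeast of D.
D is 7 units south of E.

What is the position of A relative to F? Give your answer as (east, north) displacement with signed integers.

Answer: A is at (east=-6, north=1) relative to F.

Derivation:
Place F at the origin (east=0, north=0).
  E is 6 units northeast of F: delta (east=+6, north=+6); E at (east=6, north=6).
  D is 7 units south of E: delta (east=+0, north=-7); D at (east=6, north=-1).
  C is 1 unit northeast of D: delta (east=+1, north=+1); C at (east=7, north=0).
  B is 6 units southwest of C: delta (east=-6, north=-6); B at (east=1, north=-6).
  A is 7 units northwest of B: delta (east=-7, north=+7); A at (east=-6, north=1).
Therefore A relative to F: (east=-6, north=1).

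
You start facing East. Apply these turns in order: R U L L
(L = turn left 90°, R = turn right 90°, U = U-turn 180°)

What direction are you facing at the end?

Start: East
  R (right (90° clockwise)) -> South
  U (U-turn (180°)) -> North
  L (left (90° counter-clockwise)) -> West
  L (left (90° counter-clockwise)) -> South
Final: South

Answer: Final heading: South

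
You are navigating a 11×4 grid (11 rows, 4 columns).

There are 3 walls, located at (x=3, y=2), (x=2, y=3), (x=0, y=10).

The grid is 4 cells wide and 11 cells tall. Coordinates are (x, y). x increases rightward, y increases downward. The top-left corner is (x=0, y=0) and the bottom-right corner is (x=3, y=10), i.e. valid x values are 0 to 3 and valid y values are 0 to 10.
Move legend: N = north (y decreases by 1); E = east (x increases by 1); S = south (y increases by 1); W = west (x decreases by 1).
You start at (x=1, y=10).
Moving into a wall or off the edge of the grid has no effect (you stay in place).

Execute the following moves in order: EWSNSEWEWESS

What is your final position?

Answer: Final position: (x=2, y=10)

Derivation:
Start: (x=1, y=10)
  E (east): (x=1, y=10) -> (x=2, y=10)
  W (west): (x=2, y=10) -> (x=1, y=10)
  S (south): blocked, stay at (x=1, y=10)
  N (north): (x=1, y=10) -> (x=1, y=9)
  S (south): (x=1, y=9) -> (x=1, y=10)
  E (east): (x=1, y=10) -> (x=2, y=10)
  W (west): (x=2, y=10) -> (x=1, y=10)
  E (east): (x=1, y=10) -> (x=2, y=10)
  W (west): (x=2, y=10) -> (x=1, y=10)
  E (east): (x=1, y=10) -> (x=2, y=10)
  S (south): blocked, stay at (x=2, y=10)
  S (south): blocked, stay at (x=2, y=10)
Final: (x=2, y=10)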